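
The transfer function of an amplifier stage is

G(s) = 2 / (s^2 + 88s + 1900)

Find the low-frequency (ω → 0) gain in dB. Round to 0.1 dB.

G(0) = 2 / 1900 ≈ 0.0010526
20 log₁₀(0.0010526) ≈ -59.55 dB

-59.6 dB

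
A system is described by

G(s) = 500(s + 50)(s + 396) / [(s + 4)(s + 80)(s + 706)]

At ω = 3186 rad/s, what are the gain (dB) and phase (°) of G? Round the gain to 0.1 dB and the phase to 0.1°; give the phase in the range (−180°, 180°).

At s = jω = j3186:
zero (s+50): 50 + j3186 → |·| = √(50²+3186²) = √10153096 ≈ 3186.4, ∠ = arctan(3186/50) ≈ 89.10°
zero (s+396): 396 + j3186 → |·| = √(396²+3186²) = √10307412 ≈ 3210.5, ∠ = arctan(3186/396) ≈ 82.91°
pole (s+4): 4 + j3186 → |·| = √(4²+3186²) = √10150612 ≈ 3186, ∠ = arctan(3186/4) ≈ 89.93°
pole (s+80): 80 + j3186 → |·| = √(80²+3186²) = √10156996 ≈ 3187, ∠ = arctan(3186/80) ≈ 88.56°
pole (s+706): 706 + j3186 → |·| = √(706²+3186²) = √10649032 ≈ 3263.3, ∠ = arctan(3186/706) ≈ 77.51°
|G| = 500 · 1.023e+07 / 3.3135e+10 ≈ 0.15437
Gain = 20 log₁₀(0.15437) ≈ -16.23 dB
∠G = 172.01° − 256.00° = -83.99°

-16.2 dB, -84.0°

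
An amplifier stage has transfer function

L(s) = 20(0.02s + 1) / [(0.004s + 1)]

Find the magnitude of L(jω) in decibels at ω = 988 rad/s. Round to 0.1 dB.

39.7 dB

At ω = 988 rad/s:
zero (1 + j988·0.02) = 1 + j19.76 → |·| ≈ 19.785, ∠ ≈ 87.10°
pole (1 + j988·0.004) = 1 + j3.952 → |·| ≈ 4.0766, ∠ ≈ 75.80°
|L| = 20 · 19.785 / (4.0766) ≈ 97.066
Gain = 20 log₁₀(97.066) ≈ 39.74 dB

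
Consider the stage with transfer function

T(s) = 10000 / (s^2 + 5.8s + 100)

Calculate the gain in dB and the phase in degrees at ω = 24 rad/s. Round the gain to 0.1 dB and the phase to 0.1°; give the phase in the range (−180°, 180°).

26.1 dB, -163.7°

At s = jω = j24:
quadratic: (j24)² + 5.8·j24 + 100 = -476 + j139.2 → |·| ≈ 495.94, ∠ ≈ 163.70°
|T| = 10000 / 495.94 ≈ 20.164
Gain = 20 log₁₀(20.164) ≈ 26.09 dB
∠T = 0.00° − 163.70° = -163.70°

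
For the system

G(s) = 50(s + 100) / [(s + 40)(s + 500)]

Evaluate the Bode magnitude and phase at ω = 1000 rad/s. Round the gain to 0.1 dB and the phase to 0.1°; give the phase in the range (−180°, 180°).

-27.0 dB, -66.9°

At s = jω = j1000:
zero (s+100): 100 + j1000 → |·| = √(100²+1000²) = √1010000 ≈ 1005, ∠ = arctan(1000/100) ≈ 84.29°
pole (s+40): 40 + j1000 → |·| = √(40²+1000²) = √1001600 ≈ 1000.8, ∠ = arctan(1000/40) ≈ 87.71°
pole (s+500): 500 + j1000 → |·| = √(500²+1000²) = √1250000 ≈ 1118, ∠ = arctan(1000/500) ≈ 63.43°
|G| = 50 · 1005 / 1.1189e+06 ≈ 0.04491
Gain = 20 log₁₀(0.04491) ≈ -26.95 dB
∠G = 84.29° − 151.14° = -66.85°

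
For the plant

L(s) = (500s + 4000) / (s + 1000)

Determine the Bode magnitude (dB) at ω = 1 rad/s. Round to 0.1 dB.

12.1 dB

Substitute s = j1:
Numerator: 500(j1) + 4000 = 4000 + j500
Denominator: (j1) + 1000 = 1000 + j1
|N| = √(4000² + 500²) ≈ 4031.1, ∠N ≈ 7.13°
|D| = √(1000² + 1²) ≈ 1000, ∠D ≈ 0.06°
|L| = 4031.1 / 1000 ≈ 4.0311
Gain = 20 log₁₀(4.0311) ≈ 12.11 dB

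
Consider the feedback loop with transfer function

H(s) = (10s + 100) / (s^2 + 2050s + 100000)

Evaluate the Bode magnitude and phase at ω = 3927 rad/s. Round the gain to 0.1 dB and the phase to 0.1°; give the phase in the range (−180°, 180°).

-52.9 dB, -62.4°

Substitute s = j3927:
Numerator: 10(j3927) + 100 = 100 + j39270
Denominator: (j3927)^2 + 2050(j3927) + 100000 = -15321329 + j8050350
|N| = √(100² + 39270²) ≈ 39270, ∠N ≈ 89.85°
|D| = √(15321329² + 8050350²) ≈ 1.7308e+07, ∠D ≈ 152.28°
|H| = 39270 / 1.7308e+07 ≈ 0.0022689
Gain = 20 log₁₀(0.0022689) ≈ -52.88 dB
∠H = 89.85° − 152.28° = -62.43°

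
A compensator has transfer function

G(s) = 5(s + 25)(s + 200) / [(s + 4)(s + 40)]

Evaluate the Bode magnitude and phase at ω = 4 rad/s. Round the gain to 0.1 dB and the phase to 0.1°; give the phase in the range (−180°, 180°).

40.9 dB, -40.5°

At s = jω = j4:
zero (s+25): 25 + j4 → |·| = √(25²+4²) = √641 ≈ 25.318, ∠ = arctan(4/25) ≈ 9.09°
zero (s+200): 200 + j4 → |·| = √(200²+4²) = √40016 ≈ 200.04, ∠ = arctan(4/200) ≈ 1.15°
pole (s+4): 4 + j4 → |·| = √(4²+4²) = √32 ≈ 5.6569, ∠ = arctan(4/4) ≈ 45.00°
pole (s+40): 40 + j4 → |·| = √(40²+4²) = √1616 ≈ 40.2, ∠ = arctan(4/40) ≈ 5.71°
|G| = 5 · 5064.6 / 227.41 ≈ 111.35
Gain = 20 log₁₀(111.35) ≈ 40.93 dB
∠G = 10.24° − 50.71° = -40.47°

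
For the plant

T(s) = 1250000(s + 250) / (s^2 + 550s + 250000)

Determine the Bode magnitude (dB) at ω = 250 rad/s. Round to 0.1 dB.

At s = jω = j250:
zero (s+250): 250 + j250 → |·| = √(250²+250²) = √125000 ≈ 353.55, ∠ = arctan(250/250) ≈ 45.00°
quadratic: (j250)² + 550·j250 + 250000 = 187500 + j137500 → |·| ≈ 2.3251e+05, ∠ ≈ 36.25°
|T| = 1250000 · 353.55 / 2.3251e+05 ≈ 1900.7
Gain = 20 log₁₀(1900.7) ≈ 65.58 dB

65.6 dB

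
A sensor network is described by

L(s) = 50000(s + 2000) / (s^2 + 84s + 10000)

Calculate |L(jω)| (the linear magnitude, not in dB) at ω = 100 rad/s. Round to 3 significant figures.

At s = jω = j100:
zero (s+2000): 2000 + j100 → |·| = √(2000²+100²) = √4010000 ≈ 2002.5, ∠ = arctan(100/2000) ≈ 2.86°
quadratic: (j100)² + 84·j100 + 10000 = 0 + j8400 → |·| ≈ 8400, ∠ ≈ 90.00°
|L| = 50000 · 2002.5 / 8400 ≈ 11920

1.19e+04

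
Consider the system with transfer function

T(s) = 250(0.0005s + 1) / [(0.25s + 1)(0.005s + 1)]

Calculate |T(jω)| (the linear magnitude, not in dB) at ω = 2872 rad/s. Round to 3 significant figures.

At ω = 2872 rad/s:
zero (1 + j2872·0.0005) = 1 + j1.436 → |·| ≈ 1.7499, ∠ ≈ 55.15°
pole (1 + j2872·0.25) = 1 + j718 → |·| ≈ 718, ∠ ≈ 89.92°
pole (1 + j2872·0.005) = 1 + j14.36 → |·| ≈ 14.395, ∠ ≈ 86.02°
|T| = 250 · 1.7499 / (718 · 14.395) ≈ 0.042327

0.0423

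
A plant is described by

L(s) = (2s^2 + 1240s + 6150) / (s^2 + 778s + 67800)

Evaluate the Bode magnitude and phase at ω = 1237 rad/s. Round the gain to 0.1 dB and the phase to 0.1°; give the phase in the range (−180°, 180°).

5.8 dB, 6.7°

Substitute s = j1237:
Numerator: 2(j1237)^2 + 1240(j1237) + 6150 = -3054188 + j1533880
Denominator: (j1237)^2 + 778(j1237) + 67800 = -1462369 + j962386
|N| = √(3054188² + 1533880²) ≈ 3.4177e+06, ∠N ≈ 153.33°
|D| = √(1462369² + 962386²) ≈ 1.7506e+06, ∠D ≈ 146.65°
|L| = 3.4177e+06 / 1.7506e+06 ≈ 1.9523
Gain = 20 log₁₀(1.9523) ≈ 5.81 dB
∠L = 153.33° − 146.65° = 6.68°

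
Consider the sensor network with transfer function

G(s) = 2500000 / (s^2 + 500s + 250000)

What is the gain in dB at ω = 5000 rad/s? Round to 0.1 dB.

At s = jω = j5000:
quadratic: (j5000)² + 500·j5000 + 250000 = -24750000 + j2500000 → |·| ≈ 2.4876e+07, ∠ ≈ 174.23°
|G| = 2500000 / 2.4876e+07 ≈ 0.1005
Gain = 20 log₁₀(0.1005) ≈ -19.96 dB

-20.0 dB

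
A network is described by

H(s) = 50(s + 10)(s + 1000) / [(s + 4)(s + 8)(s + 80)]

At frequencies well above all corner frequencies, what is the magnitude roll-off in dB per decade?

-20 dB/decade

Each pole contributes −20 dB/decade at high frequency; each zero contributes +20 dB/decade.
Net: 2 zero(s) − 3 pole(s) → -20 dB/decade.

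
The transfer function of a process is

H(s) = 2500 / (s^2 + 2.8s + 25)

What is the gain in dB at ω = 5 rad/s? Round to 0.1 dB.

45.0 dB

At s = jω = j5:
quadratic: (j5)² + 2.8·j5 + 25 = 0 + j14 → |·| ≈ 14, ∠ ≈ 90.00°
|H| = 2500 / 14 ≈ 178.57
Gain = 20 log₁₀(178.57) ≈ 45.04 dB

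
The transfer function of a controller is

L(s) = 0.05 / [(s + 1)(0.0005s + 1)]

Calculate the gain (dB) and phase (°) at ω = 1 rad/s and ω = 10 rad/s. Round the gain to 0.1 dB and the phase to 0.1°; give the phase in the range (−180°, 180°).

ω = 1: -29.0 dB, -45.0°; ω = 10: -46.1 dB, -84.6°

At ω = 1 rad/s:
pole (1 + j1·1) = 1 + j1 → |·| ≈ 1.4142, ∠ ≈ 45.00°
pole (1 + j1·0.0005) = 1 + j0.0005 → |·| ≈ 1, ∠ ≈ 0.03°
|L| = 0.05 · 1 / (1.4142 · 1) ≈ 0.035356
Gain = 20 log₁₀(0.035356) ≈ -29.03 dB
∠L = (0°) − (45.00° + 0.03°) = -45.03°

At ω = 10 rad/s:
pole (1 + j10·1) = 1 + j10 → |·| ≈ 10.05, ∠ ≈ 84.29°
pole (1 + j10·0.0005) = 1 + j0.005 → |·| ≈ 1, ∠ ≈ 0.29°
|L| = 0.05 · 1 / (10.05 · 1) ≈ 0.0049751
Gain = 20 log₁₀(0.0049751) ≈ -46.06 dB
∠L = (0°) − (84.29° + 0.29°) = -84.58°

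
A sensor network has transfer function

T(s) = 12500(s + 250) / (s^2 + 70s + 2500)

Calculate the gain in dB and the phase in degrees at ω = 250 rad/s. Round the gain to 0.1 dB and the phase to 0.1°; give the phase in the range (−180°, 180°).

At s = jω = j250:
zero (s+250): 250 + j250 → |·| = √(250²+250²) = √125000 ≈ 353.55, ∠ = arctan(250/250) ≈ 45.00°
quadratic: (j250)² + 70·j250 + 2500 = -60000 + j17500 → |·| ≈ 62500, ∠ ≈ 163.74°
|T| = 12500 · 353.55 / 62500 ≈ 70.71
Gain = 20 log₁₀(70.71) ≈ 36.99 dB
∠T = 45.00° − 163.74° = -118.74°

37.0 dB, -118.7°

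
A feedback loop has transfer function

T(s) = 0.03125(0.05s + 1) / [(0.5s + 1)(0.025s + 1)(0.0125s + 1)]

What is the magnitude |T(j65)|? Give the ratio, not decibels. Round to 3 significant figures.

0.00133

At ω = 65 rad/s:
zero (1 + j65·0.05) = 1 + j3.25 → |·| ≈ 3.4004, ∠ ≈ 72.90°
pole (1 + j65·0.5) = 1 + j32.5 → |·| ≈ 32.515, ∠ ≈ 88.24°
pole (1 + j65·0.025) = 1 + j1.625 → |·| ≈ 1.908, ∠ ≈ 58.39°
pole (1 + j65·0.0125) = 1 + j0.8125 → |·| ≈ 1.2885, ∠ ≈ 39.09°
|T| = 0.03125 · 3.4004 / (32.515 · 1.908 · 1.2885) ≈ 0.0013293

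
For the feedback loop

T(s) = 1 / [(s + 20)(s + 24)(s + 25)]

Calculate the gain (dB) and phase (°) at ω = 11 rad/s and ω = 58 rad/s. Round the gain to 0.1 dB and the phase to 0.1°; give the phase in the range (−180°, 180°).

At s = jω = j11:
pole (s+20): 20 + j11 → |·| = √(20²+11²) = √521 ≈ 22.825, ∠ = arctan(11/20) ≈ 28.81°
pole (s+24): 24 + j11 → |·| = √(24²+11²) = √697 ≈ 26.401, ∠ = arctan(11/24) ≈ 24.62°
pole (s+25): 25 + j11 → |·| = √(25²+11²) = √746 ≈ 27.313, ∠ = arctan(11/25) ≈ 23.75°
|T| = 1 / 16459 ≈ 6.0757e-05
Gain = 20 log₁₀(6.0757e-05) ≈ -84.33 dB
∠T = 0.00° − 77.18° = -77.18°

At s = jω = j58:
pole (s+20): 20 + j58 → |·| = √(20²+58²) = √3764 ≈ 61.351, ∠ = arctan(58/20) ≈ 70.97°
pole (s+24): 24 + j58 → |·| = √(24²+58²) = √3940 ≈ 62.769, ∠ = arctan(58/24) ≈ 67.52°
pole (s+25): 25 + j58 → |·| = √(25²+58²) = √3989 ≈ 63.159, ∠ = arctan(58/25) ≈ 66.68°
|T| = 1 / 2.4322e+05 ≈ 4.1115e-06
Gain = 20 log₁₀(4.1115e-06) ≈ -107.72 dB
∠T = 0.00° − 205.17° = -205.17° ≡ 154.83° (principal value)

ω = 11: -84.3 dB, -77.2°; ω = 58: -107.7 dB, 154.8°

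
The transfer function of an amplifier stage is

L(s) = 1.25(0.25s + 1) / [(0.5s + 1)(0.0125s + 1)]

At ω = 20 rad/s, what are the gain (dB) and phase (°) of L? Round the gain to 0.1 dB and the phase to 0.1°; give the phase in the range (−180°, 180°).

At ω = 20 rad/s:
zero (1 + j20·0.25) = 1 + j5 → |·| ≈ 5.099, ∠ ≈ 78.69°
pole (1 + j20·0.5) = 1 + j10 → |·| ≈ 10.05, ∠ ≈ 84.29°
pole (1 + j20·0.0125) = 1 + j0.25 → |·| ≈ 1.0308, ∠ ≈ 14.04°
|L| = 1.25 · 5.099 / (10.05 · 1.0308) ≈ 0.61525
Gain = 20 log₁₀(0.61525) ≈ -4.22 dB
∠L = (78.69°) − (84.29° + 14.04°) = -19.64°

-4.2 dB, -19.6°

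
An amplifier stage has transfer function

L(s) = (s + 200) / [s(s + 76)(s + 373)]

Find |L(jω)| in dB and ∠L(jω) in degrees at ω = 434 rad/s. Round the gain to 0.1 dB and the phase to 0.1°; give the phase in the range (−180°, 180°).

-107.2 dB, -154.1°

At s = jω = j434:
zero (s+200): 200 + j434 → |·| = √(200²+434²) = √228356 ≈ 477.87, ∠ = arctan(434/200) ≈ 65.26°
pole (s+76): 76 + j434 → |·| = √(76²+434²) = √194132 ≈ 440.6, ∠ = arctan(434/76) ≈ 80.07°
pole (s+373): 373 + j434 → |·| = √(373²+434²) = √327485 ≈ 572.26, ∠ = arctan(434/373) ≈ 49.32°
pole at origin: |s| = 434, ∠ = 90.00° (in denominator)
|L| = 1 · 477.87 / 1.0943e+08 ≈ 4.3669e-06
Gain = 20 log₁₀(4.3669e-06) ≈ -107.20 dB
∠L = 65.26° − 219.39° = -154.13°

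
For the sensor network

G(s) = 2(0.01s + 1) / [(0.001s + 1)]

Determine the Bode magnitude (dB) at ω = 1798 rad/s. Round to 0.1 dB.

24.9 dB

At ω = 1798 rad/s:
zero (1 + j1798·0.01) = 1 + j17.98 → |·| ≈ 18.008, ∠ ≈ 86.82°
pole (1 + j1798·0.001) = 1 + j1.798 → |·| ≈ 2.0574, ∠ ≈ 60.92°
|G| = 2 · 18.008 / (2.0574) ≈ 17.506
Gain = 20 log₁₀(17.506) ≈ 24.86 dB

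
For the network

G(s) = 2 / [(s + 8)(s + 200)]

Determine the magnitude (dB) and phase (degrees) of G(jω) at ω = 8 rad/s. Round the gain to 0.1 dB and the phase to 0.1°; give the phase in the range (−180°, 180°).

At s = jω = j8:
pole (s+8): 8 + j8 → |·| = √(8²+8²) = √128 ≈ 11.314, ∠ = arctan(8/8) ≈ 45.00°
pole (s+200): 200 + j8 → |·| = √(200²+8²) = √40064 ≈ 200.16, ∠ = arctan(8/200) ≈ 2.29°
|G| = 2 / 2264.6 ≈ 0.00088316
Gain = 20 log₁₀(0.00088316) ≈ -61.08 dB
∠G = 0.00° − 47.29° = -47.29°

-61.1 dB, -47.3°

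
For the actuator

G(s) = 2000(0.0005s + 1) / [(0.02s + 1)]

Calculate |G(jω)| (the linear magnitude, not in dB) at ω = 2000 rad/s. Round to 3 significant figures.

At ω = 2000 rad/s:
zero (1 + j2000·0.0005) = 1 + j1 → |·| ≈ 1.4142, ∠ ≈ 45.00°
pole (1 + j2000·0.02) = 1 + j40 → |·| ≈ 40.012, ∠ ≈ 88.57°
|G| = 2000 · 1.4142 / (40.012) ≈ 70.689

70.7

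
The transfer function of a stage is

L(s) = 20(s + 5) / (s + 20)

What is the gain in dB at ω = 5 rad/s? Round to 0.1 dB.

16.7 dB

At s = jω = j5:
zero (s+5): 5 + j5 → |·| = √(5²+5²) = √50 ≈ 7.0711, ∠ = arctan(5/5) ≈ 45.00°
pole (s+20): 20 + j5 → |·| = √(20²+5²) = √425 ≈ 20.616, ∠ = arctan(5/20) ≈ 14.04°
|L| = 20 · 7.0711 / 20.616 ≈ 6.8598
Gain = 20 log₁₀(6.8598) ≈ 16.73 dB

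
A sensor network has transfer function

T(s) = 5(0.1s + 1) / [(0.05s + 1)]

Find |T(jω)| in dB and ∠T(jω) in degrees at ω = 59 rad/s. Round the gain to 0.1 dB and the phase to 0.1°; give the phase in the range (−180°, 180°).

At ω = 59 rad/s:
zero (1 + j59·0.1) = 1 + j5.9 → |·| ≈ 5.9841, ∠ ≈ 80.38°
pole (1 + j59·0.05) = 1 + j2.95 → |·| ≈ 3.1149, ∠ ≈ 71.27°
|T| = 5 · 5.9841 / (3.1149) ≈ 9.6056
Gain = 20 log₁₀(9.6056) ≈ 19.65 dB
∠T = (80.38°) − (71.27°) = 9.11°

19.7 dB, 9.1°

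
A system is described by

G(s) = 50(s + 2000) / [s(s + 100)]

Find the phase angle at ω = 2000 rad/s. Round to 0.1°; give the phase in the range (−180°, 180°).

-132.1°

At s = jω = j2000:
zero (s+2000): 2000 + j2000 → |·| = √(2000²+2000²) = √8000000 ≈ 2828.4, ∠ = arctan(2000/2000) ≈ 45.00°
pole (s+100): 100 + j2000 → |·| = √(100²+2000²) = √4010000 ≈ 2002.5, ∠ = arctan(2000/100) ≈ 87.14°
pole at origin: |s| = 2000, ∠ = 90.00° (in denominator)
∠G = 45.00° − 177.14° = -132.14°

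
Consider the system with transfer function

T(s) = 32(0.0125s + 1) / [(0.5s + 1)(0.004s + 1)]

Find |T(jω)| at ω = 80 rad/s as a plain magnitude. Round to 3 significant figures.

1.08

At ω = 80 rad/s:
zero (1 + j80·0.0125) = 1 + j1 → |·| ≈ 1.4142, ∠ ≈ 45.00°
pole (1 + j80·0.5) = 1 + j40 → |·| ≈ 40.012, ∠ ≈ 88.57°
pole (1 + j80·0.004) = 1 + j0.32 → |·| ≈ 1.05, ∠ ≈ 17.74°
|T| = 32 · 1.4142 / (40.012 · 1.05) ≈ 1.0772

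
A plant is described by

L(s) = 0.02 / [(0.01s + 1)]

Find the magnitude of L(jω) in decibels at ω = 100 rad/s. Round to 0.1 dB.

At ω = 100 rad/s:
pole (1 + j100·0.01) = 1 + j1 → |·| ≈ 1.4142, ∠ ≈ 45.00°
|L| = 0.02 · 1 / (1.4142) ≈ 0.014142
Gain = 20 log₁₀(0.014142) ≈ -36.99 dB

-37.0 dB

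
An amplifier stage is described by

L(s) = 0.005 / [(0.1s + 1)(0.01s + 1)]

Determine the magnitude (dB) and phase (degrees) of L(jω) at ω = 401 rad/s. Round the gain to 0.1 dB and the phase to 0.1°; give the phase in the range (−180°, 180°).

-90.4 dB, -164.6°

At ω = 401 rad/s:
pole (1 + j401·0.1) = 1 + j40.1 → |·| ≈ 40.112, ∠ ≈ 88.57°
pole (1 + j401·0.01) = 1 + j4.01 → |·| ≈ 4.1328, ∠ ≈ 76.00°
|L| = 0.005 · 1 / (40.112 · 4.1328) ≈ 3.0161e-05
Gain = 20 log₁₀(3.0161e-05) ≈ -90.41 dB
∠L = (0°) − (88.57° + 76.00°) = -164.57°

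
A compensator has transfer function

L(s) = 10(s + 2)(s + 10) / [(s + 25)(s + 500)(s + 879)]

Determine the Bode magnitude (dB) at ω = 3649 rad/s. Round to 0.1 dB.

At s = jω = j3649:
zero (s+2): 2 + j3649 → |·| = √(2²+3649²) = √13315205 ≈ 3649, ∠ = arctan(3649/2) ≈ 89.97°
zero (s+10): 10 + j3649 → |·| = √(10²+3649²) = √13315301 ≈ 3649, ∠ = arctan(3649/10) ≈ 89.84°
pole (s+25): 25 + j3649 → |·| = √(25²+3649²) = √13315826 ≈ 3649.1, ∠ = arctan(3649/25) ≈ 89.61°
pole (s+500): 500 + j3649 → |·| = √(500²+3649²) = √13565201 ≈ 3683.1, ∠ = arctan(3649/500) ≈ 82.20°
pole (s+879): 879 + j3649 → |·| = √(879²+3649²) = √14087842 ≈ 3753.4, ∠ = arctan(3649/879) ≈ 76.46°
|L| = 10 · 1.3315e+07 / 5.0446e+10 ≈ 0.0026395
Gain = 20 log₁₀(0.0026395) ≈ -51.57 dB

-51.6 dB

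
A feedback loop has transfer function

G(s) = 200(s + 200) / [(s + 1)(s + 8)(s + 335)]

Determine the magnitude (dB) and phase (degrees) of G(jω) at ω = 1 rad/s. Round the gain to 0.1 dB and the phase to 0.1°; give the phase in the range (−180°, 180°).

20.4 dB, -52.0°

At s = jω = j1:
zero (s+200): 200 + j1 → |·| = √(200²+1²) = √40001 ≈ 200, ∠ = arctan(1/200) ≈ 0.29°
pole (s+1): 1 + j1 → |·| = √(1²+1²) = √2 ≈ 1.4142, ∠ = arctan(1/1) ≈ 45.00°
pole (s+8): 8 + j1 → |·| = √(8²+1²) = √65 ≈ 8.0623, ∠ = arctan(1/8) ≈ 7.13°
pole (s+335): 335 + j1 → |·| = √(335²+1²) = √112226 ≈ 335, ∠ = arctan(1/335) ≈ 0.17°
|G| = 200 · 200 / 3819.6 ≈ 10.472
Gain = 20 log₁₀(10.472) ≈ 20.40 dB
∠G = 0.29° − 52.30° = -52.01°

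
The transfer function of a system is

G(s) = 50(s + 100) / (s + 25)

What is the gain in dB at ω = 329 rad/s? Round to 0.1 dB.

34.3 dB

At s = jω = j329:
zero (s+100): 100 + j329 → |·| = √(100²+329²) = √118241 ≈ 343.86, ∠ = arctan(329/100) ≈ 73.09°
pole (s+25): 25 + j329 → |·| = √(25²+329²) = √108866 ≈ 329.95, ∠ = arctan(329/25) ≈ 85.65°
|G| = 50 · 343.86 / 329.95 ≈ 52.108
Gain = 20 log₁₀(52.108) ≈ 34.34 dB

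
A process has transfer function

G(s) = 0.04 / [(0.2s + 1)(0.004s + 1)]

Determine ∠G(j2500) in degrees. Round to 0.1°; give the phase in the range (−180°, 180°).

At ω = 2500 rad/s:
pole (1 + j2500·0.2) = 1 + j500 → |·| ≈ 500, ∠ ≈ 89.89°
pole (1 + j2500·0.004) = 1 + j10 → |·| ≈ 10.05, ∠ ≈ 84.29°
∠G = (0°) − (89.89° + 84.29°) = -174.18°

-174.2°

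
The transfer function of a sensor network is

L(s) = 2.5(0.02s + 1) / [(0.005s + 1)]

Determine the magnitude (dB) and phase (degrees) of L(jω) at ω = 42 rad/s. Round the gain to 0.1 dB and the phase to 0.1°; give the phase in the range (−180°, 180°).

10.1 dB, 28.2°

At ω = 42 rad/s:
zero (1 + j42·0.02) = 1 + j0.84 → |·| ≈ 1.306, ∠ ≈ 40.03°
pole (1 + j42·0.005) = 1 + j0.21 → |·| ≈ 1.0218, ∠ ≈ 11.86°
|L| = 2.5 · 1.306 / (1.0218) ≈ 3.1953
Gain = 20 log₁₀(3.1953) ≈ 10.09 dB
∠L = (40.03°) − (11.86°) = 28.17°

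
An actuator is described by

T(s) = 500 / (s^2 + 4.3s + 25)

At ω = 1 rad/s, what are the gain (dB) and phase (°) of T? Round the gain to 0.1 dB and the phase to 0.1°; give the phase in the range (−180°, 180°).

At s = jω = j1:
quadratic: (j1)² + 4.3·j1 + 25 = 24 + j4.3 → |·| ≈ 24.382, ∠ ≈ 10.16°
|T| = 500 / 24.382 ≈ 20.507
Gain = 20 log₁₀(20.507) ≈ 26.24 dB
∠T = 0.00° − 10.16° = -10.16°

26.2 dB, -10.2°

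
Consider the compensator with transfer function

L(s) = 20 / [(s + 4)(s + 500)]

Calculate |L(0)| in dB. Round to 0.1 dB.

-40.0 dB

L(0) = 20 / (4·500) = 0.01
20 log₁₀(0.01) ≈ -40.00 dB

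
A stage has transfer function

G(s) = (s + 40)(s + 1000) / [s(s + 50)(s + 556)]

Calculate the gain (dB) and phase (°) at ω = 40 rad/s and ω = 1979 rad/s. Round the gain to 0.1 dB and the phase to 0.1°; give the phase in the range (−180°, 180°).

At s = jω = j40:
zero (s+40): 40 + j40 → |·| = √(40²+40²) = √3200 ≈ 56.569, ∠ = arctan(40/40) ≈ 45.00°
zero (s+1000): 1000 + j40 → |·| = √(1000²+40²) = √1001600 ≈ 1000.8, ∠ = arctan(40/1000) ≈ 2.29°
pole (s+50): 50 + j40 → |·| = √(50²+40²) = √4100 ≈ 64.031, ∠ = arctan(40/50) ≈ 38.66°
pole (s+556): 556 + j40 → |·| = √(556²+40²) = √310736 ≈ 557.44, ∠ = arctan(40/556) ≈ 4.11°
pole at origin: |s| = 40, ∠ = 90.00° (in denominator)
|G| = 1 · 56614 / 1.4277e+06 ≈ 0.039654
Gain = 20 log₁₀(0.039654) ≈ -28.03 dB
∠G = 47.29° − 132.77° = -85.48°

At s = jω = j1979:
zero (s+40): 40 + j1979 → |·| = √(40²+1979²) = √3918041 ≈ 1979.4, ∠ = arctan(1979/40) ≈ 88.84°
zero (s+1000): 1000 + j1979 → |·| = √(1000²+1979²) = √4916441 ≈ 2217.3, ∠ = arctan(1979/1000) ≈ 63.19°
pole (s+50): 50 + j1979 → |·| = √(50²+1979²) = √3918941 ≈ 1979.6, ∠ = arctan(1979/50) ≈ 88.55°
pole (s+556): 556 + j1979 → |·| = √(556²+1979²) = √4225577 ≈ 2055.6, ∠ = arctan(1979/556) ≈ 74.31°
pole at origin: |s| = 1979, ∠ = 90.00° (in denominator)
|G| = 1 · 4.3889e+06 / 8.0531e+09 ≈ 0.000545
Gain = 20 log₁₀(0.000545) ≈ -65.27 dB
∠G = 152.03° − 252.86° = -100.83°

ω = 40: -28.0 dB, -85.5°; ω = 1979: -65.3 dB, -100.8°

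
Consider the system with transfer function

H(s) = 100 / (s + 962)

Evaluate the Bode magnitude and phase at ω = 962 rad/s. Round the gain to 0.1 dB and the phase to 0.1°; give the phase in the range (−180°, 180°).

-22.7 dB, -45.0°

At s = jω = j962:
pole (s+962): 962 + j962 → |·| = √(962²+962²) = √1850888 ≈ 1360.5, ∠ = arctan(962/962) ≈ 45.00°
|H| = 100 / 1360.5 ≈ 0.073502
Gain = 20 log₁₀(0.073502) ≈ -22.67 dB
∠H = 0.00° − 45.00° = -45.00°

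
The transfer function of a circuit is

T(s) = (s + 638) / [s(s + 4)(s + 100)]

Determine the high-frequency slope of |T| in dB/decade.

-40 dB/decade

Each pole contributes −20 dB/decade at high frequency; each zero contributes +20 dB/decade.
Net: 1 zero(s) − 3 pole(s) → -40 dB/decade.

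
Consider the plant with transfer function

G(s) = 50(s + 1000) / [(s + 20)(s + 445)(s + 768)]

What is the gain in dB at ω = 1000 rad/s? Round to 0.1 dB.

At s = jω = j1000:
zero (s+1000): 1000 + j1000 → |·| = √(1000²+1000²) = √2000000 ≈ 1414.2, ∠ = arctan(1000/1000) ≈ 45.00°
pole (s+20): 20 + j1000 → |·| = √(20²+1000²) = √1000400 ≈ 1000.2, ∠ = arctan(1000/20) ≈ 88.85°
pole (s+445): 445 + j1000 → |·| = √(445²+1000²) = √1198025 ≈ 1094.5, ∠ = arctan(1000/445) ≈ 66.01°
pole (s+768): 768 + j1000 → |·| = √(768²+1000²) = √1589824 ≈ 1260.9, ∠ = arctan(1000/768) ≈ 52.48°
|G| = 50 · 1414.2 / 1.3803e+09 ≈ 5.1228e-05
Gain = 20 log₁₀(5.1228e-05) ≈ -85.81 dB

-85.8 dB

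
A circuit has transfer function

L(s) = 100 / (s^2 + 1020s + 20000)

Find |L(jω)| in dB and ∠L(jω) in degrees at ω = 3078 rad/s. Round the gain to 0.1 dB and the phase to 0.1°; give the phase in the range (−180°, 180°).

Substitute s = j3078:
Numerator: 100 = 100 + j0
Denominator: (j3078)^2 + 1020(j3078) + 20000 = -9454084 + j3139560
|N| = √(100² + 0²) ≈ 100, ∠N ≈ 0.00°
|D| = √(9454084² + 3139560²) ≈ 9.9618e+06, ∠D ≈ 161.63°
|L| = 100 / 9.9618e+06 ≈ 1.0038e-05
Gain = 20 log₁₀(1.0038e-05) ≈ -99.97 dB
∠L = 0.00° − 161.63° = -161.63°

-100.0 dB, -161.6°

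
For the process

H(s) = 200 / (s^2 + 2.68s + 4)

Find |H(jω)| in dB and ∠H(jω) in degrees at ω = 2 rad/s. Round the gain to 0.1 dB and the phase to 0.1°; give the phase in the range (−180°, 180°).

31.4 dB, -90.0°

At s = jω = j2:
quadratic: (j2)² + 2.68·j2 + 4 = 0 + j5.36 → |·| ≈ 5.36, ∠ ≈ 90.00°
|H| = 200 / 5.36 ≈ 37.313
Gain = 20 log₁₀(37.313) ≈ 31.44 dB
∠H = 0.00° − 90.00° = -90.00°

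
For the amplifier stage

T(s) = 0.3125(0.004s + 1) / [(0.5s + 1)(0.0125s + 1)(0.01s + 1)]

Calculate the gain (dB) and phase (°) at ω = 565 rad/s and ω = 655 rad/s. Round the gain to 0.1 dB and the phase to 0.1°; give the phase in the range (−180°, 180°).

ω = 565: -83.5 dB, 174.4°; ω = 655: -86.2 dB, 174.9°

At ω = 565 rad/s:
zero (1 + j565·0.004) = 1 + j2.26 → |·| ≈ 2.4714, ∠ ≈ 66.13°
pole (1 + j565·0.5) = 1 + j282.5 → |·| ≈ 282.5, ∠ ≈ 89.80°
pole (1 + j565·0.0125) = 1 + j7.0625 → |·| ≈ 7.1329, ∠ ≈ 81.94°
pole (1 + j565·0.01) = 1 + j5.65 → |·| ≈ 5.7378, ∠ ≈ 79.96°
|T| = 0.3125 · 2.4714 / (282.5 · 7.1329 · 5.7378) ≈ 6.6798e-05
Gain = 20 log₁₀(6.6798e-05) ≈ -83.50 dB
∠T = (66.13°) − (89.80° + 81.94° + 79.96°) = -185.57° ≡ 174.43° (principal value)

At ω = 655 rad/s:
zero (1 + j655·0.004) = 1 + j2.62 → |·| ≈ 2.8044, ∠ ≈ 69.11°
pole (1 + j655·0.5) = 1 + j327.5 → |·| ≈ 327.5, ∠ ≈ 89.83°
pole (1 + j655·0.0125) = 1 + j8.1875 → |·| ≈ 8.2483, ∠ ≈ 83.04°
pole (1 + j655·0.01) = 1 + j6.55 → |·| ≈ 6.6259, ∠ ≈ 81.32°
|T| = 0.3125 · 2.8044 / (327.5 · 8.2483 · 6.6259) ≈ 4.8963e-05
Gain = 20 log₁₀(4.8963e-05) ≈ -86.20 dB
∠T = (69.11°) − (89.83° + 83.04° + 81.32°) = -185.08° ≡ 174.92° (principal value)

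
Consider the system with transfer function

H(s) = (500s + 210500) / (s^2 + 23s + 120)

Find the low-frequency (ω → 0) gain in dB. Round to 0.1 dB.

H(0) = 210500 / 120 ≈ 1754.2
20 log₁₀(1754.2) ≈ 64.88 dB

64.9 dB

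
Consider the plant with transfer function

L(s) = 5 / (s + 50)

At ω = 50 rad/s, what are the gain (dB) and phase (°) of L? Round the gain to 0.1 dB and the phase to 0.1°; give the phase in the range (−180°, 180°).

-23.0 dB, -45.0°

At s = jω = j50:
pole (s+50): 50 + j50 → |·| = √(50²+50²) = √5000 ≈ 70.711, ∠ = arctan(50/50) ≈ 45.00°
|L| = 5 / 70.711 ≈ 0.07071
Gain = 20 log₁₀(0.07071) ≈ -23.01 dB
∠L = 0.00° − 45.00° = -45.00°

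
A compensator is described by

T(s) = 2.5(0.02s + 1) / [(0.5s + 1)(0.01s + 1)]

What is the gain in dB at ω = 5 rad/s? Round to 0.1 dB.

At ω = 5 rad/s:
zero (1 + j5·0.02) = 1 + j0.1 → |·| ≈ 1.005, ∠ ≈ 5.71°
pole (1 + j5·0.5) = 1 + j2.5 → |·| ≈ 2.6926, ∠ ≈ 68.20°
pole (1 + j5·0.01) = 1 + j0.05 → |·| ≈ 1.0012, ∠ ≈ 2.86°
|T| = 2.5 · 1.005 / (2.6926 · 1.0012) ≈ 0.93199
Gain = 20 log₁₀(0.93199) ≈ -0.61 dB

-0.6 dB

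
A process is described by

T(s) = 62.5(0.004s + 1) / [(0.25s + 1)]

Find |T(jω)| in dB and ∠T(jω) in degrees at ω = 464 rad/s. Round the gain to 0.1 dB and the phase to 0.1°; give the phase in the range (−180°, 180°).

At ω = 464 rad/s:
zero (1 + j464·0.004) = 1 + j1.856 → |·| ≈ 2.1083, ∠ ≈ 61.68°
pole (1 + j464·0.25) = 1 + j116 → |·| ≈ 116, ∠ ≈ 89.51°
|T| = 62.5 · 2.1083 / (116) ≈ 1.1359
Gain = 20 log₁₀(1.1359) ≈ 1.11 dB
∠T = (61.68°) − (89.51°) = -27.83°

1.1 dB, -27.8°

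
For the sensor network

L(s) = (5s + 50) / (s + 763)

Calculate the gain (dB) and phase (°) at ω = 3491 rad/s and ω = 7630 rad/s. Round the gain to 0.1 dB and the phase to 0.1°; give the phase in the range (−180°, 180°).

Substitute s = j3491:
Numerator: 5(j3491) + 50 = 50 + j17455
Denominator: (j3491) + 763 = 763 + j3491
|N| = √(50² + 17455²) ≈ 17455, ∠N ≈ 89.84°
|D| = √(763² + 3491²) ≈ 3573.4, ∠D ≈ 77.67°
|L| = 17455 / 3573.4 ≈ 4.8847
Gain = 20 log₁₀(4.8847) ≈ 13.78 dB
∠L = 89.84° − 77.67° = 12.17°

Substitute s = j7630:
Numerator: 5(j7630) + 50 = 50 + j38150
Denominator: (j7630) + 763 = 763 + j7630
|N| = √(50² + 38150²) ≈ 38150, ∠N ≈ 89.92°
|D| = √(763² + 7630²) ≈ 7668.1, ∠D ≈ 84.29°
|L| = 38150 / 7668.1 ≈ 4.9752
Gain = 20 log₁₀(4.9752) ≈ 13.94 dB
∠L = 89.92° − 84.29° = 5.63°

ω = 3491: 13.8 dB, 12.2°; ω = 7630: 13.9 dB, 5.6°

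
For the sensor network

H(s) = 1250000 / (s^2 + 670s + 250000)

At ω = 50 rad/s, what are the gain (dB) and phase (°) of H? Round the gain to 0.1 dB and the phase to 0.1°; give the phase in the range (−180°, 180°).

14.0 dB, -7.7°

At s = jω = j50:
quadratic: (j50)² + 670·j50 + 250000 = 247500 + j33500 → |·| ≈ 2.4976e+05, ∠ ≈ 7.71°
|H| = 1250000 / 2.4976e+05 ≈ 5.0048
Gain = 20 log₁₀(5.0048) ≈ 13.99 dB
∠H = 0.00° − 7.71° = -7.71°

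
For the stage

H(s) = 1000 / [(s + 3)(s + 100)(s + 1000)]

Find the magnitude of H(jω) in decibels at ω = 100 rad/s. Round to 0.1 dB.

-83.1 dB

At s = jω = j100:
pole (s+3): 3 + j100 → |·| = √(3²+100²) = √10009 ≈ 100.04, ∠ = arctan(100/3) ≈ 88.28°
pole (s+100): 100 + j100 → |·| = √(100²+100²) = √20000 ≈ 141.42, ∠ = arctan(100/100) ≈ 45.00°
pole (s+1000): 1000 + j100 → |·| = √(1000²+100²) = √1010000 ≈ 1005, ∠ = arctan(100/1000) ≈ 5.71°
|H| = 1000 / 1.4218e+07 ≈ 7.0333e-05
Gain = 20 log₁₀(7.0333e-05) ≈ -83.06 dB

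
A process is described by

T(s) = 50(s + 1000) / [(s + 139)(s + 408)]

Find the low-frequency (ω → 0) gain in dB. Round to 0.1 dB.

-1.1 dB

T(0) = 50·1000 / (139·408) ≈ 0.88165
20 log₁₀(0.88165) ≈ -1.09 dB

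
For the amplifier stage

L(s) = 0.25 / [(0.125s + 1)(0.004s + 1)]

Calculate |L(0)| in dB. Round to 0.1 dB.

-12.0 dB

L(0) = 0.25 · 1 / 1 = 0.25
20 log₁₀(0.25) ≈ -12.04 dB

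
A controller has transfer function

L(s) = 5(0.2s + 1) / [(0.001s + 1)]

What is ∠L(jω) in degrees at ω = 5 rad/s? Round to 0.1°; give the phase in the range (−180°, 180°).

At ω = 5 rad/s:
zero (1 + j5·0.2) = 1 + j1 → |·| ≈ 1.4142, ∠ ≈ 45.00°
pole (1 + j5·0.001) = 1 + j0.005 → |·| ≈ 1, ∠ ≈ 0.29°
∠L = (45.00°) − (0.29°) = 44.71°

44.7°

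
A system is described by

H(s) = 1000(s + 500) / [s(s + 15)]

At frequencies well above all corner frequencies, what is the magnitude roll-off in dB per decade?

Each pole contributes −20 dB/decade at high frequency; each zero contributes +20 dB/decade.
Net: 1 zero(s) − 2 pole(s) → -20 dB/decade.

-20 dB/decade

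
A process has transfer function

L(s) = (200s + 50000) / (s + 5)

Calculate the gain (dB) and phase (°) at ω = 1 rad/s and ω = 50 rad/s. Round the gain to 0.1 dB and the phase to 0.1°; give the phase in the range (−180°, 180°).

Substitute s = j1:
Numerator: 200(j1) + 50000 = 50000 + j200
Denominator: (j1) + 5 = 5 + j1
|N| = √(50000² + 200²) ≈ 50000, ∠N ≈ 0.23°
|D| = √(5² + 1²) ≈ 5.099, ∠D ≈ 11.31°
|L| = 50000 / 5.099 ≈ 9805.8
Gain = 20 log₁₀(9805.8) ≈ 79.83 dB
∠L = 0.23° − 11.31° = -11.08°

Substitute s = j50:
Numerator: 200(j50) + 50000 = 50000 + j10000
Denominator: (j50) + 5 = 5 + j50
|N| = √(50000² + 10000²) ≈ 50990, ∠N ≈ 11.31°
|D| = √(5² + 50²) ≈ 50.249, ∠D ≈ 84.29°
|L| = 50990 / 50.249 ≈ 1014.7
Gain = 20 log₁₀(1014.7) ≈ 60.13 dB
∠L = 11.31° − 84.29° = -72.98°

ω = 1: 79.8 dB, -11.1°; ω = 50: 60.1 dB, -73.0°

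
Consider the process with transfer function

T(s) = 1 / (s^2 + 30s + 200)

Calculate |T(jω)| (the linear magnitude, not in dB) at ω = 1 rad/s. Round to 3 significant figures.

Substitute s = j1:
Numerator: 1 = 1 + j0
Denominator: (j1)^2 + 30(j1) + 200 = 199 + j30
|N| = √(1² + 0²) ≈ 1, ∠N ≈ 0.00°
|D| = √(199² + 30²) ≈ 201.25, ∠D ≈ 8.57°
|T| = 1 / 201.25 ≈ 0.0049689

0.00497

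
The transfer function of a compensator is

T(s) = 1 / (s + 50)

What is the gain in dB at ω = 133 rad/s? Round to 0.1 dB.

-43.1 dB

Substitute s = j133:
Numerator: 1 = 1 + j0
Denominator: (j133) + 50 = 50 + j133
|N| = √(1² + 0²) ≈ 1, ∠N ≈ 0.00°
|D| = √(50² + 133²) ≈ 142.09, ∠D ≈ 69.40°
|T| = 1 / 142.09 ≈ 0.0070378
Gain = 20 log₁₀(0.0070378) ≈ -43.05 dB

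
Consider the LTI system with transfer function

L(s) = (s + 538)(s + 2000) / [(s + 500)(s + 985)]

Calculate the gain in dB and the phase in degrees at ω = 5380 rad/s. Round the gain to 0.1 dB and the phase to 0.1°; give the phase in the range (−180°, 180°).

At s = jω = j5380:
zero (s+538): 538 + j5380 → |·| = √(538²+5380²) = √29233844 ≈ 5406.8, ∠ = arctan(5380/538) ≈ 84.29°
zero (s+2000): 2000 + j5380 → |·| = √(2000²+5380²) = √32944400 ≈ 5739.7, ∠ = arctan(5380/2000) ≈ 69.61°
pole (s+500): 500 + j5380 → |·| = √(500²+5380²) = √29194400 ≈ 5403.2, ∠ = arctan(5380/500) ≈ 84.69°
pole (s+985): 985 + j5380 → |·| = √(985²+5380²) = √29914625 ≈ 5469.4, ∠ = arctan(5380/985) ≈ 79.62°
|L| = 1 · 3.1033e+07 / 2.9552e+07 ≈ 1.0501
Gain = 20 log₁₀(1.0501) ≈ 0.42 dB
∠L = 153.90° − 164.31° = -10.41°

0.4 dB, -10.4°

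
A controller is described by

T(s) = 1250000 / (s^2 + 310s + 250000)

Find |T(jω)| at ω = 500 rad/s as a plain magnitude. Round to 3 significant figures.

8.06

At s = jω = j500:
quadratic: (j500)² + 310·j500 + 250000 = 0 + j155000 → |·| ≈ 1.55e+05, ∠ ≈ 90.00°
|T| = 1250000 / 1.55e+05 ≈ 8.0645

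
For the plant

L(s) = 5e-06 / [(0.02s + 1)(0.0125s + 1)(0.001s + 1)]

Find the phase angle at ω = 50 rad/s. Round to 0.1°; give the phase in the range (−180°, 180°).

-79.9°

At ω = 50 rad/s:
pole (1 + j50·0.02) = 1 + j1 → |·| ≈ 1.4142, ∠ ≈ 45.00°
pole (1 + j50·0.0125) = 1 + j0.625 → |·| ≈ 1.1792, ∠ ≈ 32.01°
pole (1 + j50·0.001) = 1 + j0.05 → |·| ≈ 1.0012, ∠ ≈ 2.86°
∠L = (0°) − (45.00° + 32.01° + 2.86°) = -79.87°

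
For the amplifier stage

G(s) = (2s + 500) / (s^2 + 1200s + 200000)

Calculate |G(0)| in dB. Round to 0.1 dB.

-52.0 dB

G(0) = 500 / 200000 = 0.0025
20 log₁₀(0.0025) ≈ -52.04 dB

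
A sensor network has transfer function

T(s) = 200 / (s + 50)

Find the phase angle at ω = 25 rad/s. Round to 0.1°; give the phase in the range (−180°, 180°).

-26.6°

At s = jω = j25:
pole (s+50): 50 + j25 → |·| = √(50²+25²) = √3125 ≈ 55.902, ∠ = arctan(25/50) ≈ 26.57°
∠T = 0.00° − 26.57° = -26.57°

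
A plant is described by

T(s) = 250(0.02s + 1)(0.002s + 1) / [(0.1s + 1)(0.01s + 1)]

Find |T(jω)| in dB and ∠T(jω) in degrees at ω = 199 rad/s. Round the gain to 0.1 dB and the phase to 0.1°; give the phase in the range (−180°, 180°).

27.9 dB, -52.8°

At ω = 199 rad/s:
zero (1 + j199·0.02) = 1 + j3.98 → |·| ≈ 4.1037, ∠ ≈ 75.90°
zero (1 + j199·0.002) = 1 + j0.398 → |·| ≈ 1.0763, ∠ ≈ 21.70°
pole (1 + j199·0.1) = 1 + j19.9 → |·| ≈ 19.925, ∠ ≈ 87.12°
pole (1 + j199·0.01) = 1 + j1.99 → |·| ≈ 2.2271, ∠ ≈ 63.32°
|T| = 250 · 4.1037 · 1.0763 / (19.925 · 2.2271) ≈ 24.883
Gain = 20 log₁₀(24.883) ≈ 27.92 dB
∠T = (75.90° + 21.70°) − (87.12° + 63.32°) = -52.84°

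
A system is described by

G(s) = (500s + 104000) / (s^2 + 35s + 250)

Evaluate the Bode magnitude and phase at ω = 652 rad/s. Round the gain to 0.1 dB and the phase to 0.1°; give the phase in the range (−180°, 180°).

-1.9 dB, -104.6°

Substitute s = j652:
Numerator: 500(j652) + 104000 = 104000 + j326000
Denominator: (j652)^2 + 35(j652) + 250 = -424854 + j22820
|N| = √(104000² + 326000²) ≈ 3.4219e+05, ∠N ≈ 72.31°
|D| = √(424854² + 22820²) ≈ 4.2547e+05, ∠D ≈ 176.93°
|G| = 3.4219e+05 / 4.2547e+05 ≈ 0.80426
Gain = 20 log₁₀(0.80426) ≈ -1.89 dB
∠G = 72.31° − 176.93° = -104.62°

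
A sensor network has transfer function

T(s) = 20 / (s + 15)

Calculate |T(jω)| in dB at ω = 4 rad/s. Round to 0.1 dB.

2.2 dB

Substitute s = j4:
Numerator: 20 = 20 + j0
Denominator: (j4) + 15 = 15 + j4
|N| = √(20² + 0²) ≈ 20, ∠N ≈ 0.00°
|D| = √(15² + 4²) ≈ 15.524, ∠D ≈ 14.93°
|T| = 20 / 15.524 ≈ 1.2883
Gain = 20 log₁₀(1.2883) ≈ 2.20 dB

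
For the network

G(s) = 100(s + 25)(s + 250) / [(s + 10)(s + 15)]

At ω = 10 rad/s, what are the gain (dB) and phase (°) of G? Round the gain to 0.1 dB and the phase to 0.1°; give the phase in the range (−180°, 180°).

At s = jω = j10:
zero (s+25): 25 + j10 → |·| = √(25²+10²) = √725 ≈ 26.926, ∠ = arctan(10/25) ≈ 21.80°
zero (s+250): 250 + j10 → |·| = √(250²+10²) = √62600 ≈ 250.2, ∠ = arctan(10/250) ≈ 2.29°
pole (s+10): 10 + j10 → |·| = √(10²+10²) = √200 ≈ 14.142, ∠ = arctan(10/10) ≈ 45.00°
pole (s+15): 15 + j10 → |·| = √(15²+10²) = √325 ≈ 18.028, ∠ = arctan(10/15) ≈ 33.69°
|G| = 100 · 6736.9 / 254.95 ≈ 2642.4
Gain = 20 log₁₀(2642.4) ≈ 68.44 dB
∠G = 24.09° − 78.69° = -54.60°

68.4 dB, -54.6°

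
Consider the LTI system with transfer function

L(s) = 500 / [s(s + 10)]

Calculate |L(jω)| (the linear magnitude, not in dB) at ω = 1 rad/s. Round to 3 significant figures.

At s = jω = j1:
pole (s+10): 10 + j1 → |·| = √(10²+1²) = √101 ≈ 10.05, ∠ = arctan(1/10) ≈ 5.71°
pole at origin: |s| = 1, ∠ = 90.00° (in denominator)
|L| = 500 / 10.05 ≈ 49.751

49.8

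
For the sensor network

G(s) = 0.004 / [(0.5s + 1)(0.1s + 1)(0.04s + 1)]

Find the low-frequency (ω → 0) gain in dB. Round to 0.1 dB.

-48.0 dB

G(0) = 0.004 · 1 / 1 = 0.004
20 log₁₀(0.004) ≈ -47.96 dB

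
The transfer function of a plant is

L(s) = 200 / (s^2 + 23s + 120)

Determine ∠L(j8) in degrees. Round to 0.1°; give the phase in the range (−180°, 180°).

Substitute s = j8:
Numerator: 200 = 200 + j0
Denominator: (j8)^2 + 23(j8) + 120 = 56 + j184
|N| = √(200² + 0²) ≈ 200, ∠N ≈ 0.00°
|D| = √(56² + 184²) ≈ 192.33, ∠D ≈ 73.07°
∠L = 0.00° − 73.07° = -73.07°

-73.1°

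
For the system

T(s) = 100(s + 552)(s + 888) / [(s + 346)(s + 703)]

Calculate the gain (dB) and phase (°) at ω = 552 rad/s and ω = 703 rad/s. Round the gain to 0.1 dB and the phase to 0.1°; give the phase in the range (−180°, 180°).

At s = jω = j552:
zero (s+552): 552 + j552 → |·| = √(552²+552²) = √609408 ≈ 780.65, ∠ = arctan(552/552) ≈ 45.00°
zero (s+888): 888 + j552 → |·| = √(888²+552²) = √1093248 ≈ 1045.6, ∠ = arctan(552/888) ≈ 31.87°
pole (s+346): 346 + j552 → |·| = √(346²+552²) = √424420 ≈ 651.48, ∠ = arctan(552/346) ≈ 57.92°
pole (s+703): 703 + j552 → |·| = √(703²+552²) = √798913 ≈ 893.82, ∠ = arctan(552/703) ≈ 38.14°
|T| = 100 · 8.1625e+05 / 5.8231e+05 ≈ 140.17
Gain = 20 log₁₀(140.17) ≈ 42.93 dB
∠T = 76.87° − 96.06° = -19.19°

At s = jω = j703:
zero (s+552): 552 + j703 → |·| = √(552²+703²) = √798913 ≈ 893.82, ∠ = arctan(703/552) ≈ 51.86°
zero (s+888): 888 + j703 → |·| = √(888²+703²) = √1282753 ≈ 1132.6, ∠ = arctan(703/888) ≈ 38.37°
pole (s+346): 346 + j703 → |·| = √(346²+703²) = √613925 ≈ 783.53, ∠ = arctan(703/346) ≈ 63.79°
pole (s+703): 703 + j703 → |·| = √(703²+703²) = √988418 ≈ 994.19, ∠ = arctan(703/703) ≈ 45.00°
|T| = 100 · 1.0123e+06 / 7.7898e+05 ≈ 129.95
Gain = 20 log₁₀(129.95) ≈ 42.28 dB
∠T = 90.23° − 108.79° = -18.56°

ω = 552: 42.9 dB, -19.2°; ω = 703: 42.3 dB, -18.6°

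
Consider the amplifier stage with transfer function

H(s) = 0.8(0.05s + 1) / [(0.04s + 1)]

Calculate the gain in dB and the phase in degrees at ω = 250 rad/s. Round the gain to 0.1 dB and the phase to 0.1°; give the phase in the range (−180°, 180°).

-0.0 dB, 1.1°

At ω = 250 rad/s:
zero (1 + j250·0.05) = 1 + j12.5 → |·| ≈ 12.54, ∠ ≈ 85.43°
pole (1 + j250·0.04) = 1 + j10 → |·| ≈ 10.05, ∠ ≈ 84.29°
|H| = 0.8 · 12.54 / (10.05) ≈ 0.99821
Gain = 20 log₁₀(0.99821) ≈ -0.02 dB
∠H = (85.43°) − (84.29°) = 1.14°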